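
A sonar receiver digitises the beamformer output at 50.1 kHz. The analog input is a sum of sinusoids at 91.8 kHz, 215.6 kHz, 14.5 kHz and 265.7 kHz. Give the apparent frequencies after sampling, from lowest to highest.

fs/2 = 25.05 kHz.
91.8 kHz mod fs = 41.7 kHz.
41.7 kHz > fs/2 = 25.05 kHz, folds to fs − 41.7 kHz = 8.4 kHz.
215.6 kHz mod fs = 15.2 kHz.
15.2 kHz ≤ fs/2 = 25.05 kHz, appears at 15.2 kHz.
14.5 kHz ≤ fs/2 = 25.05 kHz, passes unchanged.
265.7 kHz mod fs = 15.2 kHz.
15.2 kHz ≤ fs/2 = 25.05 kHz, appears at 15.2 kHz.
Distinct values: {8.4 kHz, 14.5 kHz, 15.2 kHz}.

8.4 kHz, 14.5 kHz, 15.2 kHz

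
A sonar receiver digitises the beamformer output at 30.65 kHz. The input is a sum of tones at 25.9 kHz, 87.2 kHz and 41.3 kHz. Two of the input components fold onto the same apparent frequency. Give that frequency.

fs/2 = 15.325 kHz.
25.9 kHz > fs/2 = 15.325 kHz, folds to fs − 25.9 kHz = 4.75 kHz.
87.2 kHz mod fs = 25.9 kHz.
25.9 kHz > fs/2 = 15.325 kHz, folds to fs − 25.9 kHz = 4.75 kHz.
41.3 kHz mod fs = 10.65 kHz.
10.65 kHz ≤ fs/2 = 15.325 kHz, appears at 10.65 kHz.
25.9 kHz and 87.2 kHz both map to 4.75 kHz.

4.75 kHz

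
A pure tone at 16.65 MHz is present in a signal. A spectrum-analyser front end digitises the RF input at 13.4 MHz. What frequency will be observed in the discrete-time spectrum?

3.25 MHz

16.65 MHz mod fs = 3.25 MHz.
3.25 MHz ≤ fs/2 = 6.7 MHz, appears at 3.25 MHz.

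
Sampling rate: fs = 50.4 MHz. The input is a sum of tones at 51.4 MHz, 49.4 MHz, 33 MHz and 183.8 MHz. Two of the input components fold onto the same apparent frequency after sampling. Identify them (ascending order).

fs/2 = 25.2 MHz.
51.4 MHz mod fs = 1 MHz.
1 MHz ≤ fs/2 = 25.2 MHz, appears at 1 MHz.
49.4 MHz > fs/2 = 25.2 MHz, folds to fs − 49.4 MHz = 1 MHz.
33 MHz > fs/2 = 25.2 MHz, folds to fs − 33 MHz = 17.4 MHz.
183.8 MHz mod fs = 32.6 MHz.
32.6 MHz > fs/2 = 25.2 MHz, folds to fs − 32.6 MHz = 17.8 MHz.
49.4 MHz and 51.4 MHz both map to 1 MHz.

49.4 MHz, 51.4 MHz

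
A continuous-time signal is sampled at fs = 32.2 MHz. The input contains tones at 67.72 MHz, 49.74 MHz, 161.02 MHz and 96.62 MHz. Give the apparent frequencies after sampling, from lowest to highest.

fs/2 = 16.1 MHz.
67.72 MHz mod fs = 3.32 MHz.
3.32 MHz ≤ fs/2 = 16.1 MHz, appears at 3.32 MHz.
49.74 MHz mod fs = 17.54 MHz.
17.54 MHz > fs/2 = 16.1 MHz, folds to fs − 17.54 MHz = 14.66 MHz.
161.02 MHz mod fs = 0.02 MHz.
0.02 MHz ≤ fs/2 = 16.1 MHz, appears at 0.02 MHz.
96.62 MHz mod fs = 0.02 MHz.
0.02 MHz ≤ fs/2 = 16.1 MHz, appears at 0.02 MHz.
Distinct values: {0.02 MHz, 3.32 MHz, 14.66 MHz}.

0.02 MHz, 3.32 MHz, 14.66 MHz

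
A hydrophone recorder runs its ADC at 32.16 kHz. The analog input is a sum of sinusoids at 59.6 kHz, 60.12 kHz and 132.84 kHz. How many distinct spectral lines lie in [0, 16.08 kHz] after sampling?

fs/2 = 16.08 kHz.
59.6 kHz mod fs = 27.44 kHz.
27.44 kHz > fs/2 = 16.08 kHz, folds to fs − 27.44 kHz = 4.72 kHz.
60.12 kHz mod fs = 27.96 kHz.
27.96 kHz > fs/2 = 16.08 kHz, folds to fs − 27.96 kHz = 4.2 kHz.
132.84 kHz mod fs = 4.2 kHz.
4.2 kHz ≤ fs/2 = 16.08 kHz, appears at 4.2 kHz.
Distinct values: {4.2 kHz, 4.72 kHz} → 2.

2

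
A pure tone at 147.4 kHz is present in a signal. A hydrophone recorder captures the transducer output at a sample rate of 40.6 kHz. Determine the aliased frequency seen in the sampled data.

15 kHz

147.4 kHz mod fs = 25.6 kHz.
25.6 kHz > fs/2 = 20.3 kHz, folds to fs − 25.6 kHz = 15 kHz.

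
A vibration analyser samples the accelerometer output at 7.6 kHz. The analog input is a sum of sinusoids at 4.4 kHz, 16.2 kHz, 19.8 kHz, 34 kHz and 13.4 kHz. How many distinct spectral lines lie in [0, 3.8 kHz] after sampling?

5

fs/2 = 3.8 kHz.
4.4 kHz > fs/2 = 3.8 kHz, folds to fs − 4.4 kHz = 3.2 kHz.
16.2 kHz mod fs = 1 kHz.
1 kHz ≤ fs/2 = 3.8 kHz, appears at 1 kHz.
19.8 kHz mod fs = 4.6 kHz.
4.6 kHz > fs/2 = 3.8 kHz, folds to fs − 4.6 kHz = 3 kHz.
34 kHz mod fs = 3.6 kHz.
3.6 kHz ≤ fs/2 = 3.8 kHz, appears at 3.6 kHz.
13.4 kHz mod fs = 5.8 kHz.
5.8 kHz > fs/2 = 3.8 kHz, folds to fs − 5.8 kHz = 1.8 kHz.
Distinct values: {1 kHz, 1.8 kHz, 3 kHz, 3.2 kHz, 3.6 kHz} → 5.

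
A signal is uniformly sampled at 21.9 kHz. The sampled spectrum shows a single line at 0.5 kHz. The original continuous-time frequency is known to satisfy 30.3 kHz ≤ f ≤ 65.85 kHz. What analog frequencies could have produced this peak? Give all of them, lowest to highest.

43.3 kHz, 44.3 kHz, 65.2 kHz

Frequencies that alias to 0.5 kHz are k·fs ± 0.5 kHz for integer k ≥ 0.
k=0: 0.5 kHz.
k=1: 21.4 kHz, 22.4 kHz.
k=2: 43.3 kHz, 44.3 kHz.
k=3: 65.2 kHz, 66.2 kHz.
k=4: 87.1 kHz, 88.1 kHz.
Within [30.3 kHz, 65.85 kHz]: 43.3 kHz, 44.3 kHz, 65.2 kHz.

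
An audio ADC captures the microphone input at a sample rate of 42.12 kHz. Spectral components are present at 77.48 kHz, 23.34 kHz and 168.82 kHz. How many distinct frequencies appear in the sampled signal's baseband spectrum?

3

fs/2 = 21.06 kHz.
77.48 kHz mod fs = 35.36 kHz.
35.36 kHz > fs/2 = 21.06 kHz, folds to fs − 35.36 kHz = 6.76 kHz.
23.34 kHz > fs/2 = 21.06 kHz, folds to fs − 23.34 kHz = 18.78 kHz.
168.82 kHz mod fs = 0.34 kHz.
0.34 kHz ≤ fs/2 = 21.06 kHz, appears at 0.34 kHz.
Distinct values: {0.34 kHz, 6.76 kHz, 18.78 kHz} → 3.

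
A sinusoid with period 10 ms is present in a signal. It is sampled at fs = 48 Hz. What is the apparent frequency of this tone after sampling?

T = 10 ms → f = 1/T = 100 Hz.
100 Hz mod fs = 4 Hz.
4 Hz ≤ fs/2 = 24 Hz, appears at 4 Hz.

4 Hz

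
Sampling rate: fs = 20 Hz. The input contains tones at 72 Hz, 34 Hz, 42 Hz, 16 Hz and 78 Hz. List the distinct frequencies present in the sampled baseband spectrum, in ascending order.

fs/2 = 10 Hz.
72 Hz mod fs = 12 Hz.
12 Hz > fs/2 = 10 Hz, folds to fs − 12 Hz = 8 Hz.
34 Hz mod fs = 14 Hz.
14 Hz > fs/2 = 10 Hz, folds to fs − 14 Hz = 6 Hz.
42 Hz mod fs = 2 Hz.
2 Hz ≤ fs/2 = 10 Hz, appears at 2 Hz.
16 Hz > fs/2 = 10 Hz, folds to fs − 16 Hz = 4 Hz.
78 Hz mod fs = 18 Hz.
18 Hz > fs/2 = 10 Hz, folds to fs − 18 Hz = 2 Hz.
Distinct values: {2 Hz, 4 Hz, 6 Hz, 8 Hz}.

2 Hz, 4 Hz, 6 Hz, 8 Hz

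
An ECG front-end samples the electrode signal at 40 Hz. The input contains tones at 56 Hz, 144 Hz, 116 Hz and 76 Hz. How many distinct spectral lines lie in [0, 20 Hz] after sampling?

2

fs/2 = 20 Hz.
56 Hz mod fs = 16 Hz.
16 Hz ≤ fs/2 = 20 Hz, appears at 16 Hz.
144 Hz mod fs = 24 Hz.
24 Hz > fs/2 = 20 Hz, folds to fs − 24 Hz = 16 Hz.
116 Hz mod fs = 36 Hz.
36 Hz > fs/2 = 20 Hz, folds to fs − 36 Hz = 4 Hz.
76 Hz mod fs = 36 Hz.
36 Hz > fs/2 = 20 Hz, folds to fs − 36 Hz = 4 Hz.
Distinct values: {4 Hz, 16 Hz} → 2.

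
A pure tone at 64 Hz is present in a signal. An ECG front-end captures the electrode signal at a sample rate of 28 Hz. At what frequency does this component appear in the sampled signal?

8 Hz

64 Hz mod fs = 8 Hz.
8 Hz ≤ fs/2 = 14 Hz, appears at 8 Hz.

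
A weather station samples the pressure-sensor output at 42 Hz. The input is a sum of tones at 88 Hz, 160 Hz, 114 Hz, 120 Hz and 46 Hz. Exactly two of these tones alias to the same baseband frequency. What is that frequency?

fs/2 = 21 Hz.
88 Hz mod fs = 4 Hz.
4 Hz ≤ fs/2 = 21 Hz, appears at 4 Hz.
160 Hz mod fs = 34 Hz.
34 Hz > fs/2 = 21 Hz, folds to fs − 34 Hz = 8 Hz.
114 Hz mod fs = 30 Hz.
30 Hz > fs/2 = 21 Hz, folds to fs − 30 Hz = 12 Hz.
120 Hz mod fs = 36 Hz.
36 Hz > fs/2 = 21 Hz, folds to fs − 36 Hz = 6 Hz.
46 Hz mod fs = 4 Hz.
4 Hz ≤ fs/2 = 21 Hz, appears at 4 Hz.
46 Hz and 88 Hz both map to 4 Hz.

4 Hz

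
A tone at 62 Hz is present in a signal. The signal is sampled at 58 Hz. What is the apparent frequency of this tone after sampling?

4 Hz

62 Hz mod fs = 4 Hz.
4 Hz ≤ fs/2 = 29 Hz, appears at 4 Hz.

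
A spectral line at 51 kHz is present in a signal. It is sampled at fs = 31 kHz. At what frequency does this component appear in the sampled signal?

11 kHz

51 kHz mod fs = 20 kHz.
20 kHz > fs/2 = 15.5 kHz, folds to fs − 20 kHz = 11 kHz.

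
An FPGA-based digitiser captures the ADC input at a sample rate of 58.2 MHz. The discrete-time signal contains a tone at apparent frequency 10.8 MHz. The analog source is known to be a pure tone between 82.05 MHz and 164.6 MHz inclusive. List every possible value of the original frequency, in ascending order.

Frequencies that alias to 10.8 MHz are k·fs ± 10.8 MHz for integer k ≥ 0.
k=0: 10.8 MHz.
k=1: 47.4 MHz, 69 MHz.
k=2: 105.6 MHz, 127.2 MHz.
k=3: 163.8 MHz, 185.4 MHz.
k=4: 222 MHz, 243.6 MHz.
Within [82.05 MHz, 164.6 MHz]: 105.6 MHz, 127.2 MHz, 163.8 MHz.

105.6 MHz, 127.2 MHz, 163.8 MHz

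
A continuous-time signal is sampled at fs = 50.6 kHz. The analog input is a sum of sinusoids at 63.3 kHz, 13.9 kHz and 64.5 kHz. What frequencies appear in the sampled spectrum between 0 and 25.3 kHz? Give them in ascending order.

fs/2 = 25.3 kHz.
63.3 kHz mod fs = 12.7 kHz.
12.7 kHz ≤ fs/2 = 25.3 kHz, appears at 12.7 kHz.
13.9 kHz ≤ fs/2 = 25.3 kHz, passes unchanged.
64.5 kHz mod fs = 13.9 kHz.
13.9 kHz ≤ fs/2 = 25.3 kHz, appears at 13.9 kHz.
Distinct values: {12.7 kHz, 13.9 kHz}.

12.7 kHz, 13.9 kHz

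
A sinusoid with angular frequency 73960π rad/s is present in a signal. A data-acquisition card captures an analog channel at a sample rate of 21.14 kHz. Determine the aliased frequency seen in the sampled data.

5.3 kHz

ω = 73960π rad/s → f = ω/(2π) = 36980 Hz = 36.98 kHz.
36.98 kHz mod fs = 15.84 kHz.
15.84 kHz > fs/2 = 10.57 kHz, folds to fs − 15.84 kHz = 5.3 kHz.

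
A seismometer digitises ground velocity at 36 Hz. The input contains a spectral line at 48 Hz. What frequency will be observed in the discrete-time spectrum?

48 Hz mod fs = 12 Hz.
12 Hz ≤ fs/2 = 18 Hz, appears at 12 Hz.

12 Hz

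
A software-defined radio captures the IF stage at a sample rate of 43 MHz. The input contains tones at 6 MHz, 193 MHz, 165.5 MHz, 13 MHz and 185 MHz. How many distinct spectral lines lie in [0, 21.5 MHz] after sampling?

fs/2 = 21.5 MHz.
6 MHz ≤ fs/2 = 21.5 MHz, passes unchanged.
193 MHz mod fs = 21 MHz.
21 MHz ≤ fs/2 = 21.5 MHz, appears at 21 MHz.
165.5 MHz mod fs = 36.5 MHz.
36.5 MHz > fs/2 = 21.5 MHz, folds to fs − 36.5 MHz = 6.5 MHz.
13 MHz ≤ fs/2 = 21.5 MHz, passes unchanged.
185 MHz mod fs = 13 MHz.
13 MHz ≤ fs/2 = 21.5 MHz, appears at 13 MHz.
Distinct values: {6 MHz, 6.5 MHz, 13 MHz, 21 MHz} → 4.

4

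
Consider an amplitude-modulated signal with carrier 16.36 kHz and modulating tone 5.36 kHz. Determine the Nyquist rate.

AM sidebands sit at fc ± fm = 11 kHz and 21.72 kHz.
Highest-frequency component: 21.72 kHz.
Nyquist rate = 2 × 21.72 kHz = 43.44 kHz.

43.44 kHz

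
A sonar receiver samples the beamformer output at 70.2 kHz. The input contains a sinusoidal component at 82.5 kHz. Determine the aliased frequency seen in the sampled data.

82.5 kHz mod fs = 12.3 kHz.
12.3 kHz ≤ fs/2 = 35.1 kHz, appears at 12.3 kHz.

12.3 kHz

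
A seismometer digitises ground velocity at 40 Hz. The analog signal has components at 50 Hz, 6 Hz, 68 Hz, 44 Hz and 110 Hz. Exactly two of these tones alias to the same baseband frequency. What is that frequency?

10 Hz

fs/2 = 20 Hz.
50 Hz mod fs = 10 Hz.
10 Hz ≤ fs/2 = 20 Hz, appears at 10 Hz.
6 Hz ≤ fs/2 = 20 Hz, passes unchanged.
68 Hz mod fs = 28 Hz.
28 Hz > fs/2 = 20 Hz, folds to fs − 28 Hz = 12 Hz.
44 Hz mod fs = 4 Hz.
4 Hz ≤ fs/2 = 20 Hz, appears at 4 Hz.
110 Hz mod fs = 30 Hz.
30 Hz > fs/2 = 20 Hz, folds to fs − 30 Hz = 10 Hz.
50 Hz and 110 Hz both map to 10 Hz.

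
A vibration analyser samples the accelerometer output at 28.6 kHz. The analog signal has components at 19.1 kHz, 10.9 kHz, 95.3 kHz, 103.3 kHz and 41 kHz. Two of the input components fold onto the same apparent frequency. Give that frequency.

9.5 kHz

fs/2 = 14.3 kHz.
19.1 kHz > fs/2 = 14.3 kHz, folds to fs − 19.1 kHz = 9.5 kHz.
10.9 kHz ≤ fs/2 = 14.3 kHz, passes unchanged.
95.3 kHz mod fs = 9.5 kHz.
9.5 kHz ≤ fs/2 = 14.3 kHz, appears at 9.5 kHz.
103.3 kHz mod fs = 17.5 kHz.
17.5 kHz > fs/2 = 14.3 kHz, folds to fs − 17.5 kHz = 11.1 kHz.
41 kHz mod fs = 12.4 kHz.
12.4 kHz ≤ fs/2 = 14.3 kHz, appears at 12.4 kHz.
19.1 kHz and 95.3 kHz both map to 9.5 kHz.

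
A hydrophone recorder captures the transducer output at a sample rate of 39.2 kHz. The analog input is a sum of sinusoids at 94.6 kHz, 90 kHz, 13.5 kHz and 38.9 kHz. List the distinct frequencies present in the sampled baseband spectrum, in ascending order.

fs/2 = 19.6 kHz.
94.6 kHz mod fs = 16.2 kHz.
16.2 kHz ≤ fs/2 = 19.6 kHz, appears at 16.2 kHz.
90 kHz mod fs = 11.6 kHz.
11.6 kHz ≤ fs/2 = 19.6 kHz, appears at 11.6 kHz.
13.5 kHz ≤ fs/2 = 19.6 kHz, passes unchanged.
38.9 kHz > fs/2 = 19.6 kHz, folds to fs − 38.9 kHz = 0.3 kHz.
Distinct values: {0.3 kHz, 11.6 kHz, 13.5 kHz, 16.2 kHz}.

0.3 kHz, 11.6 kHz, 13.5 kHz, 16.2 kHz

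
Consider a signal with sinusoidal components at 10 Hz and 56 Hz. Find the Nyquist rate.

Highest-frequency component: 56 Hz.
Nyquist rate = 2 × 56 Hz = 112 Hz.

112 Hz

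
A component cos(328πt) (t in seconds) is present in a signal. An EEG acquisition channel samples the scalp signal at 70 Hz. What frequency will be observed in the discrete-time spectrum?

24 Hz

ω = 328π rad/s → f = ω/(2π) = 164 Hz.
164 Hz mod fs = 24 Hz.
24 Hz ≤ fs/2 = 35 Hz, appears at 24 Hz.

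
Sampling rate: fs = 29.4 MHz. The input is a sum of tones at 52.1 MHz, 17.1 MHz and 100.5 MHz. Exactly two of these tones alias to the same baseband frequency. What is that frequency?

fs/2 = 14.7 MHz.
52.1 MHz mod fs = 22.7 MHz.
22.7 MHz > fs/2 = 14.7 MHz, folds to fs − 22.7 MHz = 6.7 MHz.
17.1 MHz > fs/2 = 14.7 MHz, folds to fs − 17.1 MHz = 12.3 MHz.
100.5 MHz mod fs = 12.3 MHz.
12.3 MHz ≤ fs/2 = 14.7 MHz, appears at 12.3 MHz.
17.1 MHz and 100.5 MHz both map to 12.3 MHz.

12.3 MHz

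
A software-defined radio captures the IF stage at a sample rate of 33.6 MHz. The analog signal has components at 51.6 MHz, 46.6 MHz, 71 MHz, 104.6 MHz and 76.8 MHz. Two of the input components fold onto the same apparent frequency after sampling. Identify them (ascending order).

fs/2 = 16.8 MHz.
51.6 MHz mod fs = 18 MHz.
18 MHz > fs/2 = 16.8 MHz, folds to fs − 18 MHz = 15.6 MHz.
46.6 MHz mod fs = 13 MHz.
13 MHz ≤ fs/2 = 16.8 MHz, appears at 13 MHz.
71 MHz mod fs = 3.8 MHz.
3.8 MHz ≤ fs/2 = 16.8 MHz, appears at 3.8 MHz.
104.6 MHz mod fs = 3.8 MHz.
3.8 MHz ≤ fs/2 = 16.8 MHz, appears at 3.8 MHz.
76.8 MHz mod fs = 9.6 MHz.
9.6 MHz ≤ fs/2 = 16.8 MHz, appears at 9.6 MHz.
71 MHz and 104.6 MHz both map to 3.8 MHz.

71 MHz, 104.6 MHz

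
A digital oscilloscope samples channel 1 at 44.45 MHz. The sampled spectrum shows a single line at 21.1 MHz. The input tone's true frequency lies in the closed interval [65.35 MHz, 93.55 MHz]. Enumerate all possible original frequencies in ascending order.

Frequencies that alias to 21.1 MHz are k·fs ± 21.1 MHz for integer k ≥ 0.
k=0: 21.1 MHz.
k=1: 23.35 MHz, 65.55 MHz.
k=2: 67.8 MHz, 110 MHz.
k=3: 112.25 MHz, 154.45 MHz.
Within [65.35 MHz, 93.55 MHz]: 65.55 MHz, 67.8 MHz.

65.55 MHz, 67.8 MHz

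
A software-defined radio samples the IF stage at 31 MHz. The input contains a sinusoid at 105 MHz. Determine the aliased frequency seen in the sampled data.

105 MHz mod fs = 12 MHz.
12 MHz ≤ fs/2 = 15.5 MHz, appears at 12 MHz.

12 MHz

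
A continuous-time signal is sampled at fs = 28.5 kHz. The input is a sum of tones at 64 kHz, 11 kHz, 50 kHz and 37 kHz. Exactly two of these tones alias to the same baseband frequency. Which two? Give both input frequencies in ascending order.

fs/2 = 14.25 kHz.
64 kHz mod fs = 7 kHz.
7 kHz ≤ fs/2 = 14.25 kHz, appears at 7 kHz.
11 kHz ≤ fs/2 = 14.25 kHz, passes unchanged.
50 kHz mod fs = 21.5 kHz.
21.5 kHz > fs/2 = 14.25 kHz, folds to fs − 21.5 kHz = 7 kHz.
37 kHz mod fs = 8.5 kHz.
8.5 kHz ≤ fs/2 = 14.25 kHz, appears at 8.5 kHz.
50 kHz and 64 kHz both map to 7 kHz.

50 kHz, 64 kHz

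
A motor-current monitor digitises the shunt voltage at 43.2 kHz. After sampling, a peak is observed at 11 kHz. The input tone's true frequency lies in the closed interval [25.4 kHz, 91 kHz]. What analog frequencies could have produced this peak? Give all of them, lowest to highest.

Frequencies that alias to 11 kHz are k·fs ± 11 kHz for integer k ≥ 0.
k=0: 11 kHz.
k=1: 32.2 kHz, 54.2 kHz.
k=2: 75.4 kHz, 97.4 kHz.
k=3: 118.6 kHz, 140.6 kHz.
Within [25.4 kHz, 91 kHz]: 32.2 kHz, 54.2 kHz, 75.4 kHz.

32.2 kHz, 54.2 kHz, 75.4 kHz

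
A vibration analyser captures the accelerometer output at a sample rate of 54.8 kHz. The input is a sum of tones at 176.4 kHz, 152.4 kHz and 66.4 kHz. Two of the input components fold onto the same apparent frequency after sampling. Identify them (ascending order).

fs/2 = 27.4 kHz.
176.4 kHz mod fs = 12 kHz.
12 kHz ≤ fs/2 = 27.4 kHz, appears at 12 kHz.
152.4 kHz mod fs = 42.8 kHz.
42.8 kHz > fs/2 = 27.4 kHz, folds to fs − 42.8 kHz = 12 kHz.
66.4 kHz mod fs = 11.6 kHz.
11.6 kHz ≤ fs/2 = 27.4 kHz, appears at 11.6 kHz.
152.4 kHz and 176.4 kHz both map to 12 kHz.

152.4 kHz, 176.4 kHz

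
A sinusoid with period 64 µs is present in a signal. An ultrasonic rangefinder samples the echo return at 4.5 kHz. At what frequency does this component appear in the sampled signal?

2.125 kHz

T = 64 µs → f = 1/T = 15.625 kHz.
15.625 kHz mod fs = 2.125 kHz.
2.125 kHz ≤ fs/2 = 2.25 kHz, appears at 2.125 kHz.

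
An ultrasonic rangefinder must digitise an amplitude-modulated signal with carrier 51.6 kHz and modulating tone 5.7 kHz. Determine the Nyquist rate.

114.6 kHz

AM sidebands sit at fc ± fm = 45.9 kHz and 57.3 kHz.
Highest-frequency component: 57.3 kHz.
Nyquist rate = 2 × 57.3 kHz = 114.6 kHz.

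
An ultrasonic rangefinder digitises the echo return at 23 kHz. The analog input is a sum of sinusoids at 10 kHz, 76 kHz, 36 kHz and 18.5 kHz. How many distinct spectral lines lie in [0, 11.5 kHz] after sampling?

fs/2 = 11.5 kHz.
10 kHz ≤ fs/2 = 11.5 kHz, passes unchanged.
76 kHz mod fs = 7 kHz.
7 kHz ≤ fs/2 = 11.5 kHz, appears at 7 kHz.
36 kHz mod fs = 13 kHz.
13 kHz > fs/2 = 11.5 kHz, folds to fs − 13 kHz = 10 kHz.
18.5 kHz > fs/2 = 11.5 kHz, folds to fs − 18.5 kHz = 4.5 kHz.
Distinct values: {4.5 kHz, 7 kHz, 10 kHz} → 3.

3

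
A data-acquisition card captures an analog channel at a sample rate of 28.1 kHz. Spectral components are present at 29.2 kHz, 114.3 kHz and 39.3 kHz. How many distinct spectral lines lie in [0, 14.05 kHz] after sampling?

3

fs/2 = 14.05 kHz.
29.2 kHz mod fs = 1.1 kHz.
1.1 kHz ≤ fs/2 = 14.05 kHz, appears at 1.1 kHz.
114.3 kHz mod fs = 1.9 kHz.
1.9 kHz ≤ fs/2 = 14.05 kHz, appears at 1.9 kHz.
39.3 kHz mod fs = 11.2 kHz.
11.2 kHz ≤ fs/2 = 14.05 kHz, appears at 11.2 kHz.
Distinct values: {1.1 kHz, 1.9 kHz, 11.2 kHz} → 3.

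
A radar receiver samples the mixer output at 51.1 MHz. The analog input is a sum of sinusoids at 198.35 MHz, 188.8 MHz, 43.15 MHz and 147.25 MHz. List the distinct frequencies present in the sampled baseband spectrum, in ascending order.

fs/2 = 25.55 MHz.
198.35 MHz mod fs = 45.05 MHz.
45.05 MHz > fs/2 = 25.55 MHz, folds to fs − 45.05 MHz = 6.05 MHz.
188.8 MHz mod fs = 35.5 MHz.
35.5 MHz > fs/2 = 25.55 MHz, folds to fs − 35.5 MHz = 15.6 MHz.
43.15 MHz > fs/2 = 25.55 MHz, folds to fs − 43.15 MHz = 7.95 MHz.
147.25 MHz mod fs = 45.05 MHz.
45.05 MHz > fs/2 = 25.55 MHz, folds to fs − 45.05 MHz = 6.05 MHz.
Distinct values: {6.05 MHz, 7.95 MHz, 15.6 MHz}.

6.05 MHz, 7.95 MHz, 15.6 MHz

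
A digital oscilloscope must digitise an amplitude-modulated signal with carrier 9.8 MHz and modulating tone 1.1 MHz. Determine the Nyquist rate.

AM sidebands sit at fc ± fm = 8.7 MHz and 10.9 MHz.
Highest-frequency component: 10.9 MHz.
Nyquist rate = 2 × 10.9 MHz = 21.8 MHz.

21.8 MHz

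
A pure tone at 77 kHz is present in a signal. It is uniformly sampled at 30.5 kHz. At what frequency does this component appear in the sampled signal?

77 kHz mod fs = 16 kHz.
16 kHz > fs/2 = 15.25 kHz, folds to fs − 16 kHz = 14.5 kHz.

14.5 kHz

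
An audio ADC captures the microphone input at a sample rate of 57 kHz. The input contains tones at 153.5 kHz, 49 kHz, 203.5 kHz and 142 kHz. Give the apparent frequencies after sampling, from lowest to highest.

8 kHz, 17.5 kHz, 24.5 kHz, 28 kHz

fs/2 = 28.5 kHz.
153.5 kHz mod fs = 39.5 kHz.
39.5 kHz > fs/2 = 28.5 kHz, folds to fs − 39.5 kHz = 17.5 kHz.
49 kHz > fs/2 = 28.5 kHz, folds to fs − 49 kHz = 8 kHz.
203.5 kHz mod fs = 32.5 kHz.
32.5 kHz > fs/2 = 28.5 kHz, folds to fs − 32.5 kHz = 24.5 kHz.
142 kHz mod fs = 28 kHz.
28 kHz ≤ fs/2 = 28.5 kHz, appears at 28 kHz.
Distinct values: {8 kHz, 17.5 kHz, 24.5 kHz, 28 kHz}.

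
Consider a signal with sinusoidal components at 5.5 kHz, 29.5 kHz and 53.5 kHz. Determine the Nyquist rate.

Highest-frequency component: 53.5 kHz.
Nyquist rate = 2 × 53.5 kHz = 107 kHz.

107 kHz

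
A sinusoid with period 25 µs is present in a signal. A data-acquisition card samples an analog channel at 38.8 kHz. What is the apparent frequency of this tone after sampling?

T = 25 µs → f = 1/T = 40 kHz.
40 kHz mod fs = 1.2 kHz.
1.2 kHz ≤ fs/2 = 19.4 kHz, appears at 1.2 kHz.

1.2 kHz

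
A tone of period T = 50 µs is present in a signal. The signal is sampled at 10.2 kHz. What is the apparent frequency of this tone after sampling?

0.4 kHz

T = 50 µs → f = 1/T = 20 kHz.
20 kHz mod fs = 9.8 kHz.
9.8 kHz > fs/2 = 5.1 kHz, folds to fs − 9.8 kHz = 0.4 kHz.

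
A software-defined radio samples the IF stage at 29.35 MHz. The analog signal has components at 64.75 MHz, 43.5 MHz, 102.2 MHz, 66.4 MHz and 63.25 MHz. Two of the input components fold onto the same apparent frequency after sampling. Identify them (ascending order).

fs/2 = 14.675 MHz.
64.75 MHz mod fs = 6.05 MHz.
6.05 MHz ≤ fs/2 = 14.675 MHz, appears at 6.05 MHz.
43.5 MHz mod fs = 14.15 MHz.
14.15 MHz ≤ fs/2 = 14.675 MHz, appears at 14.15 MHz.
102.2 MHz mod fs = 14.15 MHz.
14.15 MHz ≤ fs/2 = 14.675 MHz, appears at 14.15 MHz.
66.4 MHz mod fs = 7.7 MHz.
7.7 MHz ≤ fs/2 = 14.675 MHz, appears at 7.7 MHz.
63.25 MHz mod fs = 4.55 MHz.
4.55 MHz ≤ fs/2 = 14.675 MHz, appears at 4.55 MHz.
43.5 MHz and 102.2 MHz both map to 14.15 MHz.

43.5 MHz, 102.2 MHz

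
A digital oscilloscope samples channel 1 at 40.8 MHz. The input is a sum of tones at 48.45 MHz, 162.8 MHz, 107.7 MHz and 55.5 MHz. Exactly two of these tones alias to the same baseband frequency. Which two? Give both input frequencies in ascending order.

fs/2 = 20.4 MHz.
48.45 MHz mod fs = 7.65 MHz.
7.65 MHz ≤ fs/2 = 20.4 MHz, appears at 7.65 MHz.
162.8 MHz mod fs = 40.4 MHz.
40.4 MHz > fs/2 = 20.4 MHz, folds to fs − 40.4 MHz = 0.4 MHz.
107.7 MHz mod fs = 26.1 MHz.
26.1 MHz > fs/2 = 20.4 MHz, folds to fs − 26.1 MHz = 14.7 MHz.
55.5 MHz mod fs = 14.7 MHz.
14.7 MHz ≤ fs/2 = 20.4 MHz, appears at 14.7 MHz.
55.5 MHz and 107.7 MHz both map to 14.7 MHz.

55.5 MHz, 107.7 MHz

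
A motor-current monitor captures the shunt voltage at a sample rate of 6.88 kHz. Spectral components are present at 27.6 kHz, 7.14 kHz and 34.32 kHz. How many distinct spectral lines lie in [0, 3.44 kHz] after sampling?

2

fs/2 = 3.44 kHz.
27.6 kHz mod fs = 0.08 kHz.
0.08 kHz ≤ fs/2 = 3.44 kHz, appears at 0.08 kHz.
7.14 kHz mod fs = 0.26 kHz.
0.26 kHz ≤ fs/2 = 3.44 kHz, appears at 0.26 kHz.
34.32 kHz mod fs = 6.8 kHz.
6.8 kHz > fs/2 = 3.44 kHz, folds to fs − 6.8 kHz = 0.08 kHz.
Distinct values: {0.08 kHz, 0.26 kHz} → 2.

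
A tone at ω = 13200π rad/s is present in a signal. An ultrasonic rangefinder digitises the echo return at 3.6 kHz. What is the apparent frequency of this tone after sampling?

0.6 kHz

ω = 13200π rad/s → f = ω/(2π) = 6600 Hz = 6.6 kHz.
6.6 kHz mod fs = 3 kHz.
3 kHz > fs/2 = 1.8 kHz, folds to fs − 3 kHz = 0.6 kHz.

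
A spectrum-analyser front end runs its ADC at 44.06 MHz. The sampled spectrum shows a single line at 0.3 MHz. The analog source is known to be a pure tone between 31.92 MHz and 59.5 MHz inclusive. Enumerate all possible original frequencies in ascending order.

Frequencies that alias to 0.3 MHz are k·fs ± 0.3 MHz for integer k ≥ 0.
k=0: 0.3 MHz.
k=1: 43.76 MHz, 44.36 MHz.
k=2: 87.82 MHz, 88.42 MHz.
Within [31.92 MHz, 59.5 MHz]: 43.76 MHz, 44.36 MHz.

43.76 MHz, 44.36 MHz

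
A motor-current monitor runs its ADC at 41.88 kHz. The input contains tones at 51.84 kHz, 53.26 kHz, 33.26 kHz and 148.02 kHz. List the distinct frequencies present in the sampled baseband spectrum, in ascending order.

8.62 kHz, 9.96 kHz, 11.38 kHz, 19.5 kHz

fs/2 = 20.94 kHz.
51.84 kHz mod fs = 9.96 kHz.
9.96 kHz ≤ fs/2 = 20.94 kHz, appears at 9.96 kHz.
53.26 kHz mod fs = 11.38 kHz.
11.38 kHz ≤ fs/2 = 20.94 kHz, appears at 11.38 kHz.
33.26 kHz > fs/2 = 20.94 kHz, folds to fs − 33.26 kHz = 8.62 kHz.
148.02 kHz mod fs = 22.38 kHz.
22.38 kHz > fs/2 = 20.94 kHz, folds to fs − 22.38 kHz = 19.5 kHz.
Distinct values: {8.62 kHz, 9.96 kHz, 11.38 kHz, 19.5 kHz}.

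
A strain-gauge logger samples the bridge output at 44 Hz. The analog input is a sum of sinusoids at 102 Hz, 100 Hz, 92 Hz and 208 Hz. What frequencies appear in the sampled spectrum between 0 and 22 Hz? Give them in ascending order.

4 Hz, 12 Hz, 14 Hz

fs/2 = 22 Hz.
102 Hz mod fs = 14 Hz.
14 Hz ≤ fs/2 = 22 Hz, appears at 14 Hz.
100 Hz mod fs = 12 Hz.
12 Hz ≤ fs/2 = 22 Hz, appears at 12 Hz.
92 Hz mod fs = 4 Hz.
4 Hz ≤ fs/2 = 22 Hz, appears at 4 Hz.
208 Hz mod fs = 32 Hz.
32 Hz > fs/2 = 22 Hz, folds to fs − 32 Hz = 12 Hz.
Distinct values: {4 Hz, 12 Hz, 14 Hz}.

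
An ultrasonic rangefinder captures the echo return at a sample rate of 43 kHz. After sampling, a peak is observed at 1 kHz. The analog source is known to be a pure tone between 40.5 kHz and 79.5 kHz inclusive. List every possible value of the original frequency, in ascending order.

Frequencies that alias to 1 kHz are k·fs ± 1 kHz for integer k ≥ 0.
k=0: 1 kHz.
k=1: 42 kHz, 44 kHz.
k=2: 85 kHz, 87 kHz.
Within [40.5 kHz, 79.5 kHz]: 42 kHz, 44 kHz.

42 kHz, 44 kHz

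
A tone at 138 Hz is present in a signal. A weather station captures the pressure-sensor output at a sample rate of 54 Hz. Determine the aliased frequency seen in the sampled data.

24 Hz

138 Hz mod fs = 30 Hz.
30 Hz > fs/2 = 27 Hz, folds to fs − 30 Hz = 24 Hz.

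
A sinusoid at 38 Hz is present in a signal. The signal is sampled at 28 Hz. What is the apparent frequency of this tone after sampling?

10 Hz

38 Hz mod fs = 10 Hz.
10 Hz ≤ fs/2 = 14 Hz, appears at 10 Hz.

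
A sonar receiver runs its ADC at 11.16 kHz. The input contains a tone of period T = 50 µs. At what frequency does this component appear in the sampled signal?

T = 50 µs → f = 1/T = 20 kHz.
20 kHz mod fs = 8.84 kHz.
8.84 kHz > fs/2 = 5.58 kHz, folds to fs − 8.84 kHz = 2.32 kHz.

2.32 kHz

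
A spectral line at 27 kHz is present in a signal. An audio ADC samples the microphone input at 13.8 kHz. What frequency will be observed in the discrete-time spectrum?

27 kHz mod fs = 13.2 kHz.
13.2 kHz > fs/2 = 6.9 kHz, folds to fs − 13.2 kHz = 0.6 kHz.

0.6 kHz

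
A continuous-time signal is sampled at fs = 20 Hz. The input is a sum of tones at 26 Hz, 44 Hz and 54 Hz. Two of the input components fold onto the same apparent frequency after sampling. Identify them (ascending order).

fs/2 = 10 Hz.
26 Hz mod fs = 6 Hz.
6 Hz ≤ fs/2 = 10 Hz, appears at 6 Hz.
44 Hz mod fs = 4 Hz.
4 Hz ≤ fs/2 = 10 Hz, appears at 4 Hz.
54 Hz mod fs = 14 Hz.
14 Hz > fs/2 = 10 Hz, folds to fs − 14 Hz = 6 Hz.
26 Hz and 54 Hz both map to 6 Hz.

26 Hz, 54 Hz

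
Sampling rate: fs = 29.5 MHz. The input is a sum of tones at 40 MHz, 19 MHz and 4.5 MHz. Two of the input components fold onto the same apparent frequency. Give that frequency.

fs/2 = 14.75 MHz.
40 MHz mod fs = 10.5 MHz.
10.5 MHz ≤ fs/2 = 14.75 MHz, appears at 10.5 MHz.
19 MHz > fs/2 = 14.75 MHz, folds to fs − 19 MHz = 10.5 MHz.
4.5 MHz ≤ fs/2 = 14.75 MHz, passes unchanged.
19 MHz and 40 MHz both map to 10.5 MHz.

10.5 MHz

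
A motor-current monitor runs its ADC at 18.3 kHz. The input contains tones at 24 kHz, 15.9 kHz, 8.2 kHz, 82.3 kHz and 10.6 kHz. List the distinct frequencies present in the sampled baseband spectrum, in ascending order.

fs/2 = 9.15 kHz.
24 kHz mod fs = 5.7 kHz.
5.7 kHz ≤ fs/2 = 9.15 kHz, appears at 5.7 kHz.
15.9 kHz > fs/2 = 9.15 kHz, folds to fs − 15.9 kHz = 2.4 kHz.
8.2 kHz ≤ fs/2 = 9.15 kHz, passes unchanged.
82.3 kHz mod fs = 9.1 kHz.
9.1 kHz ≤ fs/2 = 9.15 kHz, appears at 9.1 kHz.
10.6 kHz > fs/2 = 9.15 kHz, folds to fs − 10.6 kHz = 7.7 kHz.
Distinct values: {2.4 kHz, 5.7 kHz, 7.7 kHz, 8.2 kHz, 9.1 kHz}.

2.4 kHz, 5.7 kHz, 7.7 kHz, 8.2 kHz, 9.1 kHz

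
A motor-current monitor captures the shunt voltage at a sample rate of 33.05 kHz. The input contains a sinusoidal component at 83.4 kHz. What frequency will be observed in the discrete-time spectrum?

83.4 kHz mod fs = 17.3 kHz.
17.3 kHz > fs/2 = 16.525 kHz, folds to fs − 17.3 kHz = 15.75 kHz.

15.75 kHz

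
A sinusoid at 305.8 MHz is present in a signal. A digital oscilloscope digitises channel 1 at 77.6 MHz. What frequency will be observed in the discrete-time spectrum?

305.8 MHz mod fs = 73 MHz.
73 MHz > fs/2 = 38.8 MHz, folds to fs − 73 MHz = 4.6 MHz.

4.6 MHz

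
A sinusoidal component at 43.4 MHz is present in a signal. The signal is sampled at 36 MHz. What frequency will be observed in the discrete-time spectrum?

43.4 MHz mod fs = 7.4 MHz.
7.4 MHz ≤ fs/2 = 18 MHz, appears at 7.4 MHz.

7.4 MHz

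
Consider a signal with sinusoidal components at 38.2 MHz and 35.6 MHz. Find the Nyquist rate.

76.4 MHz

Highest-frequency component: 38.2 MHz.
Nyquist rate = 2 × 38.2 MHz = 76.4 MHz.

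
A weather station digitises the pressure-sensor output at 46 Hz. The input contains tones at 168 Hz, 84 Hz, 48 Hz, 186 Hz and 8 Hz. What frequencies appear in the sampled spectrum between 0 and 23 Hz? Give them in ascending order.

2 Hz, 8 Hz, 16 Hz

fs/2 = 23 Hz.
168 Hz mod fs = 30 Hz.
30 Hz > fs/2 = 23 Hz, folds to fs − 30 Hz = 16 Hz.
84 Hz mod fs = 38 Hz.
38 Hz > fs/2 = 23 Hz, folds to fs − 38 Hz = 8 Hz.
48 Hz mod fs = 2 Hz.
2 Hz ≤ fs/2 = 23 Hz, appears at 2 Hz.
186 Hz mod fs = 2 Hz.
2 Hz ≤ fs/2 = 23 Hz, appears at 2 Hz.
8 Hz ≤ fs/2 = 23 Hz, passes unchanged.
Distinct values: {2 Hz, 8 Hz, 16 Hz}.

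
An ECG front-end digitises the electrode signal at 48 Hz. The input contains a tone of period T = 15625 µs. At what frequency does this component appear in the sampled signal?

T = 15625 µs → f = 1/T = 64 Hz.
64 Hz mod fs = 16 Hz.
16 Hz ≤ fs/2 = 24 Hz, appears at 16 Hz.

16 Hz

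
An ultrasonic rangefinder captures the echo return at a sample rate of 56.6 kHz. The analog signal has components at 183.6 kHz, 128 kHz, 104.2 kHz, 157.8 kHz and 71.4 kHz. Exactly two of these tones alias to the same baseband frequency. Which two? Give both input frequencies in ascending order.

fs/2 = 28.3 kHz.
183.6 kHz mod fs = 13.8 kHz.
13.8 kHz ≤ fs/2 = 28.3 kHz, appears at 13.8 kHz.
128 kHz mod fs = 14.8 kHz.
14.8 kHz ≤ fs/2 = 28.3 kHz, appears at 14.8 kHz.
104.2 kHz mod fs = 47.6 kHz.
47.6 kHz > fs/2 = 28.3 kHz, folds to fs − 47.6 kHz = 9 kHz.
157.8 kHz mod fs = 44.6 kHz.
44.6 kHz > fs/2 = 28.3 kHz, folds to fs − 44.6 kHz = 12 kHz.
71.4 kHz mod fs = 14.8 kHz.
14.8 kHz ≤ fs/2 = 28.3 kHz, appears at 14.8 kHz.
71.4 kHz and 128 kHz both map to 14.8 kHz.

71.4 kHz, 128 kHz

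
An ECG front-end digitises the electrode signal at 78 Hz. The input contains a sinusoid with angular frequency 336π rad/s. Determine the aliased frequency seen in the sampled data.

ω = 336π rad/s → f = ω/(2π) = 168 Hz.
168 Hz mod fs = 12 Hz.
12 Hz ≤ fs/2 = 39 Hz, appears at 12 Hz.

12 Hz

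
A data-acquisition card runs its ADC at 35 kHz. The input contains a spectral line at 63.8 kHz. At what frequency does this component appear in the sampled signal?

63.8 kHz mod fs = 28.8 kHz.
28.8 kHz > fs/2 = 17.5 kHz, folds to fs − 28.8 kHz = 6.2 kHz.

6.2 kHz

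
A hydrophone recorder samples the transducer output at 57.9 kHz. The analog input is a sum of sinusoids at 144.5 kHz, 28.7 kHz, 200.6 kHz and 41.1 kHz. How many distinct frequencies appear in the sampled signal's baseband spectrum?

fs/2 = 28.95 kHz.
144.5 kHz mod fs = 28.7 kHz.
28.7 kHz ≤ fs/2 = 28.95 kHz, appears at 28.7 kHz.
28.7 kHz ≤ fs/2 = 28.95 kHz, passes unchanged.
200.6 kHz mod fs = 26.9 kHz.
26.9 kHz ≤ fs/2 = 28.95 kHz, appears at 26.9 kHz.
41.1 kHz > fs/2 = 28.95 kHz, folds to fs − 41.1 kHz = 16.8 kHz.
Distinct values: {16.8 kHz, 26.9 kHz, 28.7 kHz} → 3.

3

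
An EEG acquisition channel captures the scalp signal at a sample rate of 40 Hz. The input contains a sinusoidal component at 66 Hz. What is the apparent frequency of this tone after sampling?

66 Hz mod fs = 26 Hz.
26 Hz > fs/2 = 20 Hz, folds to fs − 26 Hz = 14 Hz.

14 Hz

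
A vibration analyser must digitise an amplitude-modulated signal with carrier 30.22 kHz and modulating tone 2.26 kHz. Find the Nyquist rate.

AM sidebands sit at fc ± fm = 27.96 kHz and 32.48 kHz.
Highest-frequency component: 32.48 kHz.
Nyquist rate = 2 × 32.48 kHz = 64.96 kHz.

64.96 kHz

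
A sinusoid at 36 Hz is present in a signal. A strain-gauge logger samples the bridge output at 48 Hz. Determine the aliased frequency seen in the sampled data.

36 Hz > fs/2 = 24 Hz, folds to fs − 36 Hz = 12 Hz.

12 Hz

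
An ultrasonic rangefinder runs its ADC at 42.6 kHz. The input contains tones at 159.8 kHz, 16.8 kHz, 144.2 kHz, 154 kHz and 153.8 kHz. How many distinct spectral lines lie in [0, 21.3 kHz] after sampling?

4

fs/2 = 21.3 kHz.
159.8 kHz mod fs = 32 kHz.
32 kHz > fs/2 = 21.3 kHz, folds to fs − 32 kHz = 10.6 kHz.
16.8 kHz ≤ fs/2 = 21.3 kHz, passes unchanged.
144.2 kHz mod fs = 16.4 kHz.
16.4 kHz ≤ fs/2 = 21.3 kHz, appears at 16.4 kHz.
154 kHz mod fs = 26.2 kHz.
26.2 kHz > fs/2 = 21.3 kHz, folds to fs − 26.2 kHz = 16.4 kHz.
153.8 kHz mod fs = 26 kHz.
26 kHz > fs/2 = 21.3 kHz, folds to fs − 26 kHz = 16.6 kHz.
Distinct values: {10.6 kHz, 16.4 kHz, 16.6 kHz, 16.8 kHz} → 4.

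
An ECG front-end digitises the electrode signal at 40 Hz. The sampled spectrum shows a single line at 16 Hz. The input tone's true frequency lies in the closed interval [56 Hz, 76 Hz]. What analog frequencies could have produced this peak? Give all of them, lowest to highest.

Frequencies that alias to 16 Hz are k·fs ± 16 Hz for integer k ≥ 0.
k=0: 16 Hz.
k=1: 24 Hz, 56 Hz.
k=2: 64 Hz, 96 Hz.
k=3: 104 Hz, 136 Hz.
Within [56 Hz, 76 Hz]: 56 Hz, 64 Hz.

56 Hz, 64 Hz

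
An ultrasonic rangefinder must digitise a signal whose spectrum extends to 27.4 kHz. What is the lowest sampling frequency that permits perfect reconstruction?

Nyquist rate = 2 × 27.4 kHz = 54.8 kHz.

54.8 kHz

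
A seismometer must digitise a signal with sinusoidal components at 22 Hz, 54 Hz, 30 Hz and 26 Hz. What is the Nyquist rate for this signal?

Highest-frequency component: 54 Hz.
Nyquist rate = 2 × 54 Hz = 108 Hz.

108 Hz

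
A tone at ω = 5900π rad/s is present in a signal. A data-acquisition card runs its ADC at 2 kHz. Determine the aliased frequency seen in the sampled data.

0.95 kHz

ω = 5900π rad/s → f = ω/(2π) = 2950 Hz = 2.95 kHz.
2.95 kHz mod fs = 0.95 kHz.
0.95 kHz ≤ fs/2 = 1 kHz, appears at 0.95 kHz.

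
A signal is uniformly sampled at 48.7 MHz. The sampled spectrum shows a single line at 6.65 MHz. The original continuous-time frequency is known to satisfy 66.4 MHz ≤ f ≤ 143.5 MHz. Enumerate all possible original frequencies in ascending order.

90.75 MHz, 104.05 MHz, 139.45 MHz

Frequencies that alias to 6.65 MHz are k·fs ± 6.65 MHz for integer k ≥ 0.
k=0: 6.65 MHz.
k=1: 42.05 MHz, 55.35 MHz.
k=2: 90.75 MHz, 104.05 MHz.
k=3: 139.45 MHz, 152.75 MHz.
k=4: 188.15 MHz, 201.45 MHz.
Within [66.4 MHz, 143.5 MHz]: 90.75 MHz, 104.05 MHz, 139.45 MHz.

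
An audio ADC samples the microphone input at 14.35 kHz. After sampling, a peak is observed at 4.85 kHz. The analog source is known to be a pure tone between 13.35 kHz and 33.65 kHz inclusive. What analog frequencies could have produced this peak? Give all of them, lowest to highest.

19.2 kHz, 23.85 kHz, 33.55 kHz

Frequencies that alias to 4.85 kHz are k·fs ± 4.85 kHz for integer k ≥ 0.
k=0: 4.85 kHz.
k=1: 9.5 kHz, 19.2 kHz.
k=2: 23.85 kHz, 33.55 kHz.
k=3: 38.2 kHz, 47.9 kHz.
Within [13.35 kHz, 33.65 kHz]: 19.2 kHz, 23.85 kHz, 33.55 kHz.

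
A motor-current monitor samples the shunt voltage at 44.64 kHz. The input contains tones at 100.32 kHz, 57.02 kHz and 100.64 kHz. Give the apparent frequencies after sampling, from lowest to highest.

11.04 kHz, 11.36 kHz, 12.38 kHz

fs/2 = 22.32 kHz.
100.32 kHz mod fs = 11.04 kHz.
11.04 kHz ≤ fs/2 = 22.32 kHz, appears at 11.04 kHz.
57.02 kHz mod fs = 12.38 kHz.
12.38 kHz ≤ fs/2 = 22.32 kHz, appears at 12.38 kHz.
100.64 kHz mod fs = 11.36 kHz.
11.36 kHz ≤ fs/2 = 22.32 kHz, appears at 11.36 kHz.
Distinct values: {11.04 kHz, 11.36 kHz, 12.38 kHz}.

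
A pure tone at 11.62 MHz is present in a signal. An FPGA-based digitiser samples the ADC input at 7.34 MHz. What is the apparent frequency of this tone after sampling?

11.62 MHz mod fs = 4.28 MHz.
4.28 MHz > fs/2 = 3.67 MHz, folds to fs − 4.28 MHz = 3.06 MHz.

3.06 MHz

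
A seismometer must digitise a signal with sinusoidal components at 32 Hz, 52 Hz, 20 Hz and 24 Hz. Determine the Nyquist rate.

Highest-frequency component: 52 Hz.
Nyquist rate = 2 × 52 Hz = 104 Hz.

104 Hz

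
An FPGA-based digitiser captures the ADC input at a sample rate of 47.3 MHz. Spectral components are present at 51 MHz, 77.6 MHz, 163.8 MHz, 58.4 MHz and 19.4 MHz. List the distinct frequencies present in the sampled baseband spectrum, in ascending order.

fs/2 = 23.65 MHz.
51 MHz mod fs = 3.7 MHz.
3.7 MHz ≤ fs/2 = 23.65 MHz, appears at 3.7 MHz.
77.6 MHz mod fs = 30.3 MHz.
30.3 MHz > fs/2 = 23.65 MHz, folds to fs − 30.3 MHz = 17 MHz.
163.8 MHz mod fs = 21.9 MHz.
21.9 MHz ≤ fs/2 = 23.65 MHz, appears at 21.9 MHz.
58.4 MHz mod fs = 11.1 MHz.
11.1 MHz ≤ fs/2 = 23.65 MHz, appears at 11.1 MHz.
19.4 MHz ≤ fs/2 = 23.65 MHz, passes unchanged.
Distinct values: {3.7 MHz, 11.1 MHz, 17 MHz, 19.4 MHz, 21.9 MHz}.

3.7 MHz, 11.1 MHz, 17 MHz, 19.4 MHz, 21.9 MHz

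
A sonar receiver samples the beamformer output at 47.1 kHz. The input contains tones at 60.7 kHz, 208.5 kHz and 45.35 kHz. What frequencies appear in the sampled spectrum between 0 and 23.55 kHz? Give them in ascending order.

1.75 kHz, 13.6 kHz, 20.1 kHz

fs/2 = 23.55 kHz.
60.7 kHz mod fs = 13.6 kHz.
13.6 kHz ≤ fs/2 = 23.55 kHz, appears at 13.6 kHz.
208.5 kHz mod fs = 20.1 kHz.
20.1 kHz ≤ fs/2 = 23.55 kHz, appears at 20.1 kHz.
45.35 kHz > fs/2 = 23.55 kHz, folds to fs − 45.35 kHz = 1.75 kHz.
Distinct values: {1.75 kHz, 13.6 kHz, 20.1 kHz}.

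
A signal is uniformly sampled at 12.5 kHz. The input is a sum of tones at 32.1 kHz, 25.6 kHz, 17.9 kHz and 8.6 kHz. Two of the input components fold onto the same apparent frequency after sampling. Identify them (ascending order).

17.9 kHz, 32.1 kHz

fs/2 = 6.25 kHz.
32.1 kHz mod fs = 7.1 kHz.
7.1 kHz > fs/2 = 6.25 kHz, folds to fs − 7.1 kHz = 5.4 kHz.
25.6 kHz mod fs = 0.6 kHz.
0.6 kHz ≤ fs/2 = 6.25 kHz, appears at 0.6 kHz.
17.9 kHz mod fs = 5.4 kHz.
5.4 kHz ≤ fs/2 = 6.25 kHz, appears at 5.4 kHz.
8.6 kHz > fs/2 = 6.25 kHz, folds to fs − 8.6 kHz = 3.9 kHz.
17.9 kHz and 32.1 kHz both map to 5.4 kHz.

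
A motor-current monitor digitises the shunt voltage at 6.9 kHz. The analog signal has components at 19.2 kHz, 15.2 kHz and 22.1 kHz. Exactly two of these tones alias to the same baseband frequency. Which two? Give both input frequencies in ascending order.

fs/2 = 3.45 kHz.
19.2 kHz mod fs = 5.4 kHz.
5.4 kHz > fs/2 = 3.45 kHz, folds to fs − 5.4 kHz = 1.5 kHz.
15.2 kHz mod fs = 1.4 kHz.
1.4 kHz ≤ fs/2 = 3.45 kHz, appears at 1.4 kHz.
22.1 kHz mod fs = 1.4 kHz.
1.4 kHz ≤ fs/2 = 3.45 kHz, appears at 1.4 kHz.
15.2 kHz and 22.1 kHz both map to 1.4 kHz.

15.2 kHz, 22.1 kHz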